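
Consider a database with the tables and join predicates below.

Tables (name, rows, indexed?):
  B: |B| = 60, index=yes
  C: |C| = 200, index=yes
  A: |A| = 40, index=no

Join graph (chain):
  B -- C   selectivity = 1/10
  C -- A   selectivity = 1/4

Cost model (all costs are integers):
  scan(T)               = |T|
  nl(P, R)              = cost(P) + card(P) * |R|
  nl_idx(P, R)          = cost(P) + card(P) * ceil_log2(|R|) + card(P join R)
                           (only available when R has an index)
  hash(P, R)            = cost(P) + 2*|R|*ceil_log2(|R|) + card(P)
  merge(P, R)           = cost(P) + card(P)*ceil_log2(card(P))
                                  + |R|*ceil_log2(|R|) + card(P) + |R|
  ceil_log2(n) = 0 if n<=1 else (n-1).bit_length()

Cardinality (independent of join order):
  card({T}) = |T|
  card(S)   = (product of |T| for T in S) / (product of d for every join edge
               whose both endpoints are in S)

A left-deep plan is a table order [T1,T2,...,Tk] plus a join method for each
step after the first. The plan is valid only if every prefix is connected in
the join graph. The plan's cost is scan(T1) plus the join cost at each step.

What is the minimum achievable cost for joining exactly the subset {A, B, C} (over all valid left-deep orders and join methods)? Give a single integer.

Selinger DP over subsets of {A,B,C}:
  {B}: scan cost=60, card=60
  {C}: scan cost=200, card=200
  {A}: scan cost=40, card=40
  {BC}: card=1200; try (B,hash)→1120, (C,nl_idx)→1740, (C,merge)→2280, (B,merge)→2420, (B,nl_idx)→2600, (C,hash)→3320 …(+2); best=1120 via (B,hash)
  {AC}: card=2000; try (A,hash)→880, (C,merge)→2120, (A,merge)→2280, (C,nl_idx)→2360, (C,hash)→3280, (C,nl)→8040 …(+1); best=880 via (A,hash)
  {ABC}: card=12000; try (A,hash)→2800, (B,hash)→3600, (A,merge)→15800, (B,nl_idx)→24880, (B,merge)→25300, (A,nl)→49120 …(+1); best=2800 via (A,hash)

2800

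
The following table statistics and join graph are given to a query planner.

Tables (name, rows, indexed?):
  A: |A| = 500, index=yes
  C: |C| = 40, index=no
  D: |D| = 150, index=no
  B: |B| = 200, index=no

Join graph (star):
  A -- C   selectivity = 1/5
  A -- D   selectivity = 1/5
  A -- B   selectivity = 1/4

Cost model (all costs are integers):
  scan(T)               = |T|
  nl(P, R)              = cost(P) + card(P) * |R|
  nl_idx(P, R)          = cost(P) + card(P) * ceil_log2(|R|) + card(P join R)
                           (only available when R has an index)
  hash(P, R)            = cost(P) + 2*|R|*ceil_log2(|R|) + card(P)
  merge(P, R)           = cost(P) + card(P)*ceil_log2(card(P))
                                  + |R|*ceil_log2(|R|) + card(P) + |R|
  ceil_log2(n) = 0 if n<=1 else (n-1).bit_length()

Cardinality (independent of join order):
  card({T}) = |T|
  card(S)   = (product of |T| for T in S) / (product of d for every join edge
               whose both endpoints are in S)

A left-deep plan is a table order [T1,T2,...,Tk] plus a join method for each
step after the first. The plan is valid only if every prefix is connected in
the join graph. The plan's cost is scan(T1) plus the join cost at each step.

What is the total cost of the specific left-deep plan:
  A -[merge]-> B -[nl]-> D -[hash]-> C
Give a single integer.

step 1: scan A: cost=500, card=500
step 2: join B via merge
    card(P join B) = 500*200/(4) = 25000
    cost = 500 + 500*9 + 200*8 + 500 + 200 = 7300
step 3: join D via nl
    card(P join D) = 25000*150/(5) = 750000
    cost = 7300 + 25000*150 = 3757300
step 4: join C via hash
    card(P join C) = 750000*40/(5) = 6000000
    cost = 3757300 + 2*40*6 + 750000 = 4507780

4507780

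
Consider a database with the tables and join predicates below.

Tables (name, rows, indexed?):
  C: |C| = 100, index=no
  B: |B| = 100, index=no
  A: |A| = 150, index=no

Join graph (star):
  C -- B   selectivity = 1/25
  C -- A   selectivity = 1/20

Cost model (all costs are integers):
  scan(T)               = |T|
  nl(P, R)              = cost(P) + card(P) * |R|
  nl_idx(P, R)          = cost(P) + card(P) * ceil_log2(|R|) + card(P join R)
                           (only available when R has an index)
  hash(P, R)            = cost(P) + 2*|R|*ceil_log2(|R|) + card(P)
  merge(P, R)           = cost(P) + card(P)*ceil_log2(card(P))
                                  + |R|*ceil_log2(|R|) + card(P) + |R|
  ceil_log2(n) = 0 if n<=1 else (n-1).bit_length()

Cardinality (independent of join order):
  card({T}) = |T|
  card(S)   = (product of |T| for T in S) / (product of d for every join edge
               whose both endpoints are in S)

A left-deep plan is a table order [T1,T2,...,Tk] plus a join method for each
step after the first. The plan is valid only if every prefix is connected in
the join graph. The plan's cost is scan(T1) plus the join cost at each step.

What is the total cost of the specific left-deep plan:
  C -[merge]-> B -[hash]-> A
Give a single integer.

4500

step 1: scan C: cost=100, card=100
step 2: join B via merge
    card(P join B) = 100*100/(25) = 400
    cost = 100 + 100*7 + 100*7 + 100 + 100 = 1700
step 3: join A via hash
    card(P join A) = 400*150/(20) = 3000
    cost = 1700 + 2*150*8 + 400 = 4500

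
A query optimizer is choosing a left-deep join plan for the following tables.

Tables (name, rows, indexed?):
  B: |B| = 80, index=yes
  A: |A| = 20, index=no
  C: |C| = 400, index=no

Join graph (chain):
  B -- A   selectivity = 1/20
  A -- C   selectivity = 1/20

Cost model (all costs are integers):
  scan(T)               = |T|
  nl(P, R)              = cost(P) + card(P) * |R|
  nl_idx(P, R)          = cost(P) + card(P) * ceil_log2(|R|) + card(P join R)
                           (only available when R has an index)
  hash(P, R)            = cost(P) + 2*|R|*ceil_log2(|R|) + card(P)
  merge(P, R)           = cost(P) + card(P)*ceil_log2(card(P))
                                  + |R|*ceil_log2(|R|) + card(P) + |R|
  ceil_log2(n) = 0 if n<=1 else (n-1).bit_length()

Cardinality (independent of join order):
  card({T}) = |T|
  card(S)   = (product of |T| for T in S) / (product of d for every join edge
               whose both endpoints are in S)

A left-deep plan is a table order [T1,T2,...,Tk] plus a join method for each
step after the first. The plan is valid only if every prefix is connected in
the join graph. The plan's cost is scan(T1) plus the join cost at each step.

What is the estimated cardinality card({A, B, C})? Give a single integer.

Tables in S: A(20), B(80), C(400)
Edges inside S: B-A(d=20), A-C(d=20)
numerator = 20 * 80 * 400 = 640000
denominator = 20 * 20 = 400
card(S) = 640000 / 400 = 1600

1600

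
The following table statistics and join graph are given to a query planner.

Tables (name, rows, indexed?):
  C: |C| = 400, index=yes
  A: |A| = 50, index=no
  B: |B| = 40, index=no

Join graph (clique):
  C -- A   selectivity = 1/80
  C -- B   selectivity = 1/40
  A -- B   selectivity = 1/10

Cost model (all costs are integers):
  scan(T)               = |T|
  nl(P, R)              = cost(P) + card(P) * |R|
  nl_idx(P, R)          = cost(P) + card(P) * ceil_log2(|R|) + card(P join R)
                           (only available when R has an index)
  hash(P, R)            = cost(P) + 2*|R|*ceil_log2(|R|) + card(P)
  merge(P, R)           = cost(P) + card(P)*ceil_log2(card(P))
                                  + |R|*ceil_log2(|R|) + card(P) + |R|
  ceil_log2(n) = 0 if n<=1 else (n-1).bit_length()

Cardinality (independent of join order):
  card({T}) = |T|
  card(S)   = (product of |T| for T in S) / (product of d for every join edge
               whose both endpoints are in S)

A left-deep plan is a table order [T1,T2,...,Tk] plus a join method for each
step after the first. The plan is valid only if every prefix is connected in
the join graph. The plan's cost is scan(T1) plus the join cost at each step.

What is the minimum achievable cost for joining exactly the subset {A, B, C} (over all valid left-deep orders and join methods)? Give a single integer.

Selinger DP over subsets of {A,B,C}:
  {C}: scan cost=400, card=400
  {A}: scan cost=50, card=50
  {B}: scan cost=40, card=40
  {AC}: card=250; try (C,nl_idx)→750, (A,hash)→1400, (C,merge)→4400, (A,merge)→4750, (C,hash)→7300, (C,nl)→20050 …(+1); best=750 via (C,nl_idx)
  {BC}: card=400; try (C,nl_idx)→800, (B,hash)→1280, (C,merge)→4320, (B,merge)→4680, (C,hash)→7280, (C,nl)→16040 …(+1); best=800 via (C,nl_idx)
  {AB}: card=200; try (B,hash)→580, (A,merge)→670, (B,merge)→680, (A,hash)→680, (A,nl)→2040, (B,nl)→2050; best=580 via (B,hash)
  {ABC}: card=25; try (B,hash)→1480, (A,hash)→1800, (C,nl_idx)→2405, (B,merge)→3280, (A,merge)→5150, (C,merge)→6380 …(+4); best=1480 via (B,hash)

1480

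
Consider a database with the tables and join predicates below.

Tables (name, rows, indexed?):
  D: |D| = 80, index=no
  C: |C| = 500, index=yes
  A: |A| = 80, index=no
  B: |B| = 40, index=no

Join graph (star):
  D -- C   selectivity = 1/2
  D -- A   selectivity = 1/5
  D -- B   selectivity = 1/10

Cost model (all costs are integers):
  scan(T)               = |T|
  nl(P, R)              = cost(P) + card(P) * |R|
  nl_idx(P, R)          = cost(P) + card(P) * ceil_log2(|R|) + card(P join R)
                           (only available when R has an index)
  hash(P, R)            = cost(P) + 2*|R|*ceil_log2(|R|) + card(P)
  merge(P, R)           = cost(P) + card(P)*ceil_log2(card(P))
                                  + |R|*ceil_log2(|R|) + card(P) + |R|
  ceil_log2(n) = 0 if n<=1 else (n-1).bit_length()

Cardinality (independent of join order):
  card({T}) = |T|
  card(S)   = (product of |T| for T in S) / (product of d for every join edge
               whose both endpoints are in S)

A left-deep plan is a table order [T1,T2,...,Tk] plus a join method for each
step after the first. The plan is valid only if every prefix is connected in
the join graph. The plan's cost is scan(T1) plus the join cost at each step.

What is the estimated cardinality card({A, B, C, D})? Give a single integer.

Tables in S: A(80), B(40), C(500), D(80)
Edges inside S: D-C(d=2), D-A(d=5), D-B(d=10)
numerator = 80 * 40 * 500 * 80 = 128000000
denominator = 2 * 5 * 10 = 100
card(S) = 128000000 / 100 = 1280000

1280000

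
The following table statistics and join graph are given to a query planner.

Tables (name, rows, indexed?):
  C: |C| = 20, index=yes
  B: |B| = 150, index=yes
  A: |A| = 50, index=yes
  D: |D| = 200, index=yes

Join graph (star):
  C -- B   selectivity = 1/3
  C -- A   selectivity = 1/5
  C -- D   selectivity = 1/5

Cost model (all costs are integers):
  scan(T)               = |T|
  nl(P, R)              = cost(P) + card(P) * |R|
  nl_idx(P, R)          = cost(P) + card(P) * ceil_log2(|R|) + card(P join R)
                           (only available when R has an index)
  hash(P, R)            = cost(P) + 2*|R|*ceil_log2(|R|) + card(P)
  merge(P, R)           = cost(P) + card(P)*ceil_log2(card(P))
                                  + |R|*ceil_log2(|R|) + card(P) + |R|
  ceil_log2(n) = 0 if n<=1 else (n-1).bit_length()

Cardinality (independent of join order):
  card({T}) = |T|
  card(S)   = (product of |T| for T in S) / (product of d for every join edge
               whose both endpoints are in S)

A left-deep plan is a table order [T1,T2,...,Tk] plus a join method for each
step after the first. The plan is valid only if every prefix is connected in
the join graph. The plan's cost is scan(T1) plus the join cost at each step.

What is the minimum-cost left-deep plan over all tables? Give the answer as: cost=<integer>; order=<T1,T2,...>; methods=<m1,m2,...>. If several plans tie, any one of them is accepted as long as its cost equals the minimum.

Selinger DP (subsets sized 1..n):
  {C}: scan cost=20, card=20
  {B}: scan cost=150, card=150
  {A}: scan cost=50, card=50
  {D}: scan cost=200, card=200
  {BC}: card=1000; try (C,hash)→500, (B,nl_idx)→1180, (B,merge)→1490, (C,merge)→1620, (C,nl_idx)→1900, (B,hash)→2440 …(+2); best=500 via (C,hash)
  {AC}: card=200; try (C,hash)→300, (A,nl_idx)→340, (A,merge)→490, (C,nl_idx)→500, (C,merge)→520, (A,hash)→640 …(+2); best=300 via (C,hash)
  {CD}: card=800; try (C,hash)→600, (D,nl_idx)→980, (D,merge)→1940, (C,nl_idx)→2000, (C,merge)→2120, (D,hash)→3240 …(+2); best=600 via (C,hash)
  {ABC}: card=10000; try (A,hash)→2100, (B,hash)→2900, (B,merge)→3450, (A,merge)→11850, (B,nl_idx)→11900, (A,nl_idx)→16500 …(+2); best=2100 via (A,hash)
  {BCD}: card=40000; try (B,hash)→3800, (D,hash)→4700, (B,merge)→10750, (D,merge)→13300, (B,nl_idx)→47000, (D,nl_idx)→48500 …(+2); best=3800 via (B,hash)
  {ACD}: card=8000; try (A,hash)→2000, (D,hash)→3700, (D,merge)→3900, (A,merge)→9750, (D,nl_idx)→9900, (A,nl_idx)→13400 …(+2); best=2000 via (A,hash)
  {ABCD}: card=400000; try (B,hash)→12400, (D,hash)→15300, (A,hash)→44400, (B,merge)→115350, (D,merge)→153900, (B,nl_idx)→466000 …(+6); best=12400 via (B,hash)

cost=12400; order=D,C,A,B; methods=hash,hash,hash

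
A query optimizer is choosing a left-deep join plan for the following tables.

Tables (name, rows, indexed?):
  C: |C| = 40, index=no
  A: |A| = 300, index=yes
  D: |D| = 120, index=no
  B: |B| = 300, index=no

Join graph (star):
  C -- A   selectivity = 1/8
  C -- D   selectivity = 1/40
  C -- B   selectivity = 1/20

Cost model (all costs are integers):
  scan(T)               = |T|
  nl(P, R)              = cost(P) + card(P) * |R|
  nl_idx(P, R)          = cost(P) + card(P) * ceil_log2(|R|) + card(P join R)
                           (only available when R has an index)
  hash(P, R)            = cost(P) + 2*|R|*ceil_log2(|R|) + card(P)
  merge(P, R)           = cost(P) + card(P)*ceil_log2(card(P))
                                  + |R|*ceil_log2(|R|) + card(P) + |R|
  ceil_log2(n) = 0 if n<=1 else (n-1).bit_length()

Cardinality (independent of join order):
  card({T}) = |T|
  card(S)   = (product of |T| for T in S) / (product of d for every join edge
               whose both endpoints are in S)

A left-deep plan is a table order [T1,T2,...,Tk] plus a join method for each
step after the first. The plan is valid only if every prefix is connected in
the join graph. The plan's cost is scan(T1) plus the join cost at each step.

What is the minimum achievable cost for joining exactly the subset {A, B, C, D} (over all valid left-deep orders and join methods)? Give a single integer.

10560

Selinger DP over subsets of {A,B,C,D}:
  {C}: scan cost=40, card=40
  {A}: scan cost=300, card=300
  {D}: scan cost=120, card=120
  {B}: scan cost=300, card=300
  {AC}: card=1500; try (C,hash)→1080, (A,nl_idx)→1900, (A,merge)→3320, (C,merge)→3580, (A,hash)→5480, (A,nl)→12040 …(+1); best=1080 via (C,hash)
  {CD}: card=120; try (C,hash)→720, (D,merge)→1280, (C,merge)→1360, (D,hash)→1760, (D,nl)→4840, (C,nl)→4920; best=720 via (C,hash)
  {BC}: card=600; try (C,hash)→1080, (B,merge)→3320, (C,merge)→3580, (B,hash)→5480, (B,nl)→12040, (C,nl)→12300; best=1080 via (C,hash)
  {ACD}: card=4500; try (D,hash)→4260, (A,merge)→4680, (A,hash)→6240, (A,nl_idx)→6300, (D,merge)→20040, (A,nl)→36720 …(+1); best=4260 via (D,hash)
  {ABC}: card=22500; try (A,hash)→7080, (B,hash)→7980, (A,merge)→10680, (B,merge)→22080, (A,nl_idx)→28980, (A,nl)→181080 …(+1); best=7080 via (A,hash)
  {BCD}: card=1800; try (D,hash)→3360, (B,merge)→4680, (B,hash)→6240, (D,merge)→8640, (B,nl)→36720, (D,nl)→73080; best=3360 via (D,hash)
  {ABCD}: card=67500; try (A,hash)→10560, (B,hash)→14160, (A,merge)→27960, (D,hash)→31260, (B,merge)→70260, (A,nl_idx)→87060 …(+4); best=10560 via (A,hash)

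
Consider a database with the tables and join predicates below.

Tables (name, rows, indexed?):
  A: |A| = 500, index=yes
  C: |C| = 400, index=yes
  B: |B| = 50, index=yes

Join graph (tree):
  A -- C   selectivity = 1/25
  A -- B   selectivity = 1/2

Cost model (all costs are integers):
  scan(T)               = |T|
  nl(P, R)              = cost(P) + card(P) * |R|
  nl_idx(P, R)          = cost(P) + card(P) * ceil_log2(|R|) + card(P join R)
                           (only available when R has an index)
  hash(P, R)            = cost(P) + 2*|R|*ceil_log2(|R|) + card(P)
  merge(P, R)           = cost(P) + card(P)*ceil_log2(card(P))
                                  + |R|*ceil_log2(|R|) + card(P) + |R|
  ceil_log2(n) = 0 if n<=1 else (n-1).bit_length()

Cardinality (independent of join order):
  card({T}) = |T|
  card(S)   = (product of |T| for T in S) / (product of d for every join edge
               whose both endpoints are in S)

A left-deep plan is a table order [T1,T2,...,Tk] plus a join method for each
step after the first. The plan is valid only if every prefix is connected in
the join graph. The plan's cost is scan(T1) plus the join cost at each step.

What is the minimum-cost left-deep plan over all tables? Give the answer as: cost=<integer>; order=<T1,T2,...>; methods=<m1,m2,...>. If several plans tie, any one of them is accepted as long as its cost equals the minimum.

Selinger DP (subsets sized 1..n):
  {A}: scan cost=500, card=500
  {C}: scan cost=400, card=400
  {B}: scan cost=50, card=50
  {AC}: card=8000; try (C,hash)→8200, (A,merge)→9400, (C,merge)→9500, (A,hash)→9800, (A,nl_idx)→12000, (C,nl_idx)→13000 …(+2); best=8200 via (C,hash)
  {AB}: card=12500; try (B,hash)→1600, (A,merge)→5400, (B,merge)→5850, (A,hash)→9100, (A,nl_idx)→13000, (B,nl_idx)→16000 …(+2); best=1600 via (B,hash)
  {ABC}: card=200000; try (B,hash)→16800, (C,hash)→21300, (B,merge)→120550, (C,merge)→193100, (B,nl_idx)→256200, (C,nl_idx)→314100 …(+2); best=16800 via (B,hash)

cost=16800; order=A,C,B; methods=hash,hash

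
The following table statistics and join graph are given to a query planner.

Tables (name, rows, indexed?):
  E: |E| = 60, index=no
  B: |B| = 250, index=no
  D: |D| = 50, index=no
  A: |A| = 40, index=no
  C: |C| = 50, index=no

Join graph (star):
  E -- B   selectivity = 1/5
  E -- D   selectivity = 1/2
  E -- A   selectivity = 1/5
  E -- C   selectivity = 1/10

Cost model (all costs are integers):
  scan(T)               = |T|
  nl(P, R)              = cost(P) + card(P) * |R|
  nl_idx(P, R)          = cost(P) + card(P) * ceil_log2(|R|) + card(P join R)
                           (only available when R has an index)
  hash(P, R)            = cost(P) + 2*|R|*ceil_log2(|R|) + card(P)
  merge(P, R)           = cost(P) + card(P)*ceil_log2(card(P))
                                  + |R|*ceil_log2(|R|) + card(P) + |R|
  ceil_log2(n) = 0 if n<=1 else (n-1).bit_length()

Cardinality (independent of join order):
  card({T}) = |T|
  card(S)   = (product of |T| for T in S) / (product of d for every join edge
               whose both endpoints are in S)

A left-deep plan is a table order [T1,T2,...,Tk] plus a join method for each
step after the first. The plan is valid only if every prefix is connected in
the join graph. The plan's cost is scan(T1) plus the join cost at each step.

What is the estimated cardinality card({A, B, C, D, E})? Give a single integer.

3000000

Tables in S: A(40), B(250), C(50), D(50), E(60)
Edges inside S: E-B(d=5), E-D(d=2), E-A(d=5), E-C(d=10)
numerator = 40 * 250 * 50 * 50 * 60 = 1500000000
denominator = 5 * 2 * 5 * 10 = 500
card(S) = 1500000000 / 500 = 3000000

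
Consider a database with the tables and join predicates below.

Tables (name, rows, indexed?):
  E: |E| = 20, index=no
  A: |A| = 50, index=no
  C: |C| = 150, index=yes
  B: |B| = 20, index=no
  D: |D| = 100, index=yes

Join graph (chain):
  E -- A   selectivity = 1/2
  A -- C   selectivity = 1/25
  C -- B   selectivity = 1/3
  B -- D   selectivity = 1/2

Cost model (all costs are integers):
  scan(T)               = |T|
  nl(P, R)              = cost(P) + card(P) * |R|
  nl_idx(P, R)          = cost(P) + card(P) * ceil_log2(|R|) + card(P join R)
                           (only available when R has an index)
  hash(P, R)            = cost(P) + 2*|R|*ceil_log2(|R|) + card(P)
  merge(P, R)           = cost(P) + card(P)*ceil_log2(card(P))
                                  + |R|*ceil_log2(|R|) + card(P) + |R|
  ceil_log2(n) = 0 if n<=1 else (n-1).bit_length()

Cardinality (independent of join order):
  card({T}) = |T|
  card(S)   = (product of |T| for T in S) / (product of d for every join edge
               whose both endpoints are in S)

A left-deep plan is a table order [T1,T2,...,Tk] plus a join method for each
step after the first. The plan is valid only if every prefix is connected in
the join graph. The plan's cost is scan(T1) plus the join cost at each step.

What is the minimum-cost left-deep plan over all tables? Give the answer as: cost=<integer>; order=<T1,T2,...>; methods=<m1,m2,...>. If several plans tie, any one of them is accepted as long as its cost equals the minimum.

Selinger DP (subsets sized 1..n):
  {E}: scan cost=20, card=20
  {A}: scan cost=50, card=50
  {C}: scan cost=150, card=150
  {B}: scan cost=20, card=20
  {D}: scan cost=100, card=100
  {AE}: card=500; try (E,hash)→300, (A,merge)→490, (E,merge)→520, (A,hash)→640, (A,nl)→1020, (E,nl)→1050; best=300 via (E,hash)
  {AC}: card=300; try (C,nl_idx)→750, (A,hash)→900, (C,merge)→1750, (A,merge)→1850, (C,hash)→2500, (C,nl)→7550 …(+1); best=750 via (C,nl_idx)
  {BC}: card=1000; try (B,hash)→500, (C,nl_idx)→1180, (C,merge)→1490, (B,merge)→1620, (C,hash)→2440, (C,nl)→3020 …(+1); best=500 via (B,hash)
  {BD}: card=1000; try (B,hash)→400, (D,merge)→940, (B,merge)→1020, (D,nl_idx)→1160, (D,hash)→1440, (D,nl)→2020 …(+1); best=400 via (B,hash)
  {ACE}: card=3000; try (E,hash)→1250, (C,hash)→3200, (E,merge)→3870, (C,merge)→6650, (E,nl)→6750, (C,nl_idx)→7300 …(+1); best=1250 via (E,hash)
  {ABC}: card=2000; try (B,hash)→1250, (A,hash)→2100, (B,merge)→3870, (B,nl)→6750, (A,merge)→11850, (A,nl)→50500; best=1250 via (B,hash)
  {BCD}: card=50000; try (D,hash)→2900, (C,hash)→3800, (D,merge)→12300, (C,merge)→12750, (D,nl_idx)→57500, (C,nl_idx)→58400 …(+2); best=2900 via (D,hash)
  {ABCE}: card=20000; try (E,hash)→3450, (B,hash)→4450, (E,merge)→25370, (B,merge)→40370, (E,nl)→41250, (B,nl)→61250; best=3450 via (E,hash)
  {ABCD}: card=100000; try (D,hash)→4650, (D,merge)→26050, (A,hash)→53500, (D,nl_idx)→115250, (D,nl)→201250, (A,merge)→853250 …(+1); best=4650 via (D,hash)
  {ABCDE}: card=1000000; try (D,hash)→24850, (E,hash)→104850, (D,merge)→324250, (D,nl_idx)→1143450, (E,merge)→1804770, (D,nl)→2003450 …(+1); best=24850 via (D,hash)

cost=24850; order=A,C,B,E,D; methods=nl_idx,hash,hash,hash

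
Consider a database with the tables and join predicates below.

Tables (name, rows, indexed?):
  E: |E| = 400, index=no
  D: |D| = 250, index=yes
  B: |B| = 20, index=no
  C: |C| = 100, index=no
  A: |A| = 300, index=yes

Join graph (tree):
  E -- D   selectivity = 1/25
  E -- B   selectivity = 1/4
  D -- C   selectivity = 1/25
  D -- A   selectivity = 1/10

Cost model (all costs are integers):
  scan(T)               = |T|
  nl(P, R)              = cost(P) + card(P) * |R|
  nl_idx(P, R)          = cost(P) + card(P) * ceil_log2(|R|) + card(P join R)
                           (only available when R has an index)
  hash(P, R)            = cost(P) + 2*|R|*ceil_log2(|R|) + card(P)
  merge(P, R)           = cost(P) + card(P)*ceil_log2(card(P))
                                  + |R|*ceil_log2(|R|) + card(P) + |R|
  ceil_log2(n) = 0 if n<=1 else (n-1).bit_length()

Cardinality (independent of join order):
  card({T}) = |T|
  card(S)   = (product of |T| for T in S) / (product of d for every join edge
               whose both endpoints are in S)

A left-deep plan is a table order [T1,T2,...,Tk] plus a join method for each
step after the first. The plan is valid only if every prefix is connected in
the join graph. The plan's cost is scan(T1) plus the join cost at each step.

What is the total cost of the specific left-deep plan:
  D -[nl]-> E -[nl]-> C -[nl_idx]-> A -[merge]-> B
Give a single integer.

step 1: scan D: cost=250, card=250
step 2: join E via nl
    card(P join E) = 250*400/(25) = 4000
    cost = 250 + 250*400 = 100250
step 3: join C via nl
    card(P join C) = 4000*100/(25) = 16000
    cost = 100250 + 4000*100 = 500250
step 4: join A via nl_idx
    card(P join A) = 16000*300/(10) = 480000
    cost = 500250 + 16000*9 + 480000 = 1124250
step 5: join B via merge
    card(P join B) = 480000*20/(4) = 2400000
    cost = 1124250 + 480000*19 + 20*5 + 480000 + 20 = 10724370

10724370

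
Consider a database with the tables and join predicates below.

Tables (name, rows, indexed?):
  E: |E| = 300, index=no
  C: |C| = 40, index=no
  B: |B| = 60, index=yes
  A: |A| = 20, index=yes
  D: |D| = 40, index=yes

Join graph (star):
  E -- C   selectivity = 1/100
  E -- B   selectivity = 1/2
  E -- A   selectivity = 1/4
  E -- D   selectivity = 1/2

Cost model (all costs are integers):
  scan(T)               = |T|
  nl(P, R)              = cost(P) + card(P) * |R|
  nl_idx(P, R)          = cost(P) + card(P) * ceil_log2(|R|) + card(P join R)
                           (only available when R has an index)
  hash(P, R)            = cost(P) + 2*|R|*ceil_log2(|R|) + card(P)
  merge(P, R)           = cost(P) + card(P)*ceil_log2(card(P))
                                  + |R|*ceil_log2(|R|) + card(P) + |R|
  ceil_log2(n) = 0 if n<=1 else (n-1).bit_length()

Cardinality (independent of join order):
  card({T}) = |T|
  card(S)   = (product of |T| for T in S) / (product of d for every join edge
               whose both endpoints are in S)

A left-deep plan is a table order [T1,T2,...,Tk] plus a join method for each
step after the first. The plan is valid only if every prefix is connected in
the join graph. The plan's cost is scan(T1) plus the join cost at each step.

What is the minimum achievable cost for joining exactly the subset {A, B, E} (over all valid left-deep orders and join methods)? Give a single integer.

Selinger DP over subsets of {A,B,E}:
  {E}: scan cost=300, card=300
  {B}: scan cost=60, card=60
  {A}: scan cost=20, card=20
  {BE}: card=9000; try (B,hash)→1320, (E,merge)→3480, (B,merge)→3720, (E,hash)→5520, (B,nl_idx)→11100, (E,nl)→18060 …(+1); best=1320 via (B,hash)
  {AE}: card=1500; try (A,hash)→800, (E,merge)→3140, (A,nl_idx)→3300, (A,merge)→3420, (E,hash)→5440, (E,nl)→6020 …(+1); best=800 via (A,hash)
  {ABE}: card=45000; try (B,hash)→3020, (A,hash)→10520, (B,merge)→19220, (B,nl_idx)→54800, (B,nl)→90800, (A,nl_idx)→91320 …(+2); best=3020 via (B,hash)

3020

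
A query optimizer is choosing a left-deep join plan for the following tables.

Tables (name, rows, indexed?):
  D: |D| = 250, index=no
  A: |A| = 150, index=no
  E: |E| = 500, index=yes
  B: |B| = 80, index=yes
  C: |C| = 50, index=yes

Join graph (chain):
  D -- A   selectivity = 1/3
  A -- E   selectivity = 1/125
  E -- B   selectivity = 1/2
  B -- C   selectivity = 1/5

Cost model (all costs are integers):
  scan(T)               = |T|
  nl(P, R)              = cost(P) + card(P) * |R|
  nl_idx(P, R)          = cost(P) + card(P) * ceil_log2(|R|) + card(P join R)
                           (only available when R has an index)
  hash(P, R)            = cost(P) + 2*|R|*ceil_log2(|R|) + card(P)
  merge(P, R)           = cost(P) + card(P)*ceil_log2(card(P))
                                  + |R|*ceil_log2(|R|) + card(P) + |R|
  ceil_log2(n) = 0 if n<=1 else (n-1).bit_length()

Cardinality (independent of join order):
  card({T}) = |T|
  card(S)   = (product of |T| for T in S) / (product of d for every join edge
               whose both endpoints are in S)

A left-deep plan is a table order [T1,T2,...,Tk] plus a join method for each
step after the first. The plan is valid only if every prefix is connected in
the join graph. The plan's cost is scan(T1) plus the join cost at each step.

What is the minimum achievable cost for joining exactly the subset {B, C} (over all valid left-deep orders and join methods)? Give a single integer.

Selinger DP over subsets of {B,C}:
  {B}: scan cost=80, card=80
  {C}: scan cost=50, card=50
  {BC}: card=800; try (C,hash)→760, (B,merge)→1040, (C,merge)→1070, (B,nl_idx)→1200, (B,hash)→1220, (C,nl_idx)→1360 …(+2); best=760 via (C,hash)

760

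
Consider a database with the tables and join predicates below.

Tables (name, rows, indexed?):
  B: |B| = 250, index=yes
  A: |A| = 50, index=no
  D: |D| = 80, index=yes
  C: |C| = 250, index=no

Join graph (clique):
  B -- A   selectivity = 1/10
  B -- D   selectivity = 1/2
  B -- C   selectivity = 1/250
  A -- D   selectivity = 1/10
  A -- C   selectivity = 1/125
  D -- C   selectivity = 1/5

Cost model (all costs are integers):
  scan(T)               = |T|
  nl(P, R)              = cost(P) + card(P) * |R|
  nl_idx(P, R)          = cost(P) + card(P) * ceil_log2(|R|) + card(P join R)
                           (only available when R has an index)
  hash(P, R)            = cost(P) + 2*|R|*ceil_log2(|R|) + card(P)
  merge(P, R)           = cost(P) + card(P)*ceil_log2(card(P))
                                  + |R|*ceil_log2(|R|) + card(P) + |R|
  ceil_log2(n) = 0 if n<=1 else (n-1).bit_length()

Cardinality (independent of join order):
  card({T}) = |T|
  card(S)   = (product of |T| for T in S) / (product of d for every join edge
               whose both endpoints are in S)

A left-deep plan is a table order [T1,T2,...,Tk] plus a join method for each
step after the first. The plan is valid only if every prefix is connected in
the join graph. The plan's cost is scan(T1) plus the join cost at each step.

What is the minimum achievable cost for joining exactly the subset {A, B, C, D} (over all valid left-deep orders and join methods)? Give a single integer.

Selinger DP over subsets of {A,B,C,D}:
  {B}: scan cost=250, card=250
  {A}: scan cost=50, card=50
  {D}: scan cost=80, card=80
  {C}: scan cost=250, card=250
  {AB}: card=1250; try (A,hash)→1100, (B,nl_idx)→1700, (B,merge)→2650, (A,merge)→2850, (B,hash)→4100, (B,nl)→12550 …(+1); best=1100 via (A,hash)
  {BD}: card=10000; try (D,hash)→1620, (B,merge)→2970, (D,merge)→3140, (B,hash)→4160, (B,nl_idx)→10720, (D,nl_idx)→12000 …(+2); best=1620 via (D,hash)
  {BC}: card=250; try (B,nl_idx)→2500, (C,hash)→4500, (B,hash)→4500, (C,merge)→4750, (B,merge)→4750, (C,nl)→62750 …(+1); best=2500 via (B,nl_idx)
  {AD}: card=400; try (A,hash)→760, (D,nl_idx)→800, (D,merge)→1040, (A,merge)→1070, (D,hash)→1220, (D,nl)→4050 …(+1); best=760 via (A,hash)
  {AC}: card=100; try (A,hash)→1100, (C,merge)→2650, (A,merge)→2850, (C,hash)→4100, (C,nl)→12550, (A,nl)→12750; best=1100 via (A,hash)
  {CD}: card=4000; try (D,hash)→1620, (C,merge)→2970, (D,merge)→3140, (C,hash)→4160, (D,nl_idx)→6000, (C,nl)→20080 …(+1); best=1620 via (D,hash)
  {ABD}: card=5000; try (D,hash)→3470, (B,hash)→5160, (B,merge)→7010, (B,nl_idx)→8960, (A,hash)→12220, (D,nl_idx)→14850 …(+5); best=3470 via (D,hash)
  {ABC}: card=10; try (B,nl_idx)→1910, (A,hash)→3350, (B,merge)→4150, (A,merge)→5100, (B,hash)→5200, (C,hash)→6350 …(+4); best=1910 via (B,nl_idx)
  {BCD}: card=2000; try (D,hash)→3870, (D,merge)→5390, (D,nl_idx)→6250, (B,hash)→9620, (C,hash)→15620, (D,nl)→22500 …(+5); best=3870 via (D,hash)
  {ACD}: card=160; try (D,nl_idx)→1960, (D,hash)→2320, (D,merge)→2540, (C,hash)→5160, (A,hash)→6220, (C,merge)→7010 …(+4); best=1960 via (D,nl_idx)
  {ABCD}: card=8; try (D,nl_idx)→1988, (D,merge)→2600, (D,nl)→2710, (D,hash)→3040, (B,nl_idx)→3248, (B,merge)→5650 …(+8); best=1988 via (D,nl_idx)

1988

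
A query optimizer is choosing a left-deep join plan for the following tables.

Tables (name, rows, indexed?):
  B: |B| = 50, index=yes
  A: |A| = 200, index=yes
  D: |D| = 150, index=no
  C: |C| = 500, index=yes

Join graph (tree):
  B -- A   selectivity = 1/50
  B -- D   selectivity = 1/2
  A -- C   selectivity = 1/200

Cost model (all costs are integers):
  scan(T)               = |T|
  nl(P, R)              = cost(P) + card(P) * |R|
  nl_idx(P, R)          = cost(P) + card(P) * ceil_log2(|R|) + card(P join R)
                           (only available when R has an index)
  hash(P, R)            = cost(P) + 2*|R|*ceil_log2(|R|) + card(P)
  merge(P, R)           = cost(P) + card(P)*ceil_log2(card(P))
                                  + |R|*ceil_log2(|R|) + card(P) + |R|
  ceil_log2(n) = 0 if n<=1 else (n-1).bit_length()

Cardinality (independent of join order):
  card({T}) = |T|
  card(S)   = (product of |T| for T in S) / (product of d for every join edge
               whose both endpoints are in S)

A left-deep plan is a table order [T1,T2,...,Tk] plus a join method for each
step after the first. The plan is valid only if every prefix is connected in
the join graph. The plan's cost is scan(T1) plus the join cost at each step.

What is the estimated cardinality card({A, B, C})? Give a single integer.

Tables in S: A(200), B(50), C(500)
Edges inside S: B-A(d=50), A-C(d=200)
numerator = 200 * 50 * 500 = 5000000
denominator = 50 * 200 = 10000
card(S) = 5000000 / 10000 = 500

500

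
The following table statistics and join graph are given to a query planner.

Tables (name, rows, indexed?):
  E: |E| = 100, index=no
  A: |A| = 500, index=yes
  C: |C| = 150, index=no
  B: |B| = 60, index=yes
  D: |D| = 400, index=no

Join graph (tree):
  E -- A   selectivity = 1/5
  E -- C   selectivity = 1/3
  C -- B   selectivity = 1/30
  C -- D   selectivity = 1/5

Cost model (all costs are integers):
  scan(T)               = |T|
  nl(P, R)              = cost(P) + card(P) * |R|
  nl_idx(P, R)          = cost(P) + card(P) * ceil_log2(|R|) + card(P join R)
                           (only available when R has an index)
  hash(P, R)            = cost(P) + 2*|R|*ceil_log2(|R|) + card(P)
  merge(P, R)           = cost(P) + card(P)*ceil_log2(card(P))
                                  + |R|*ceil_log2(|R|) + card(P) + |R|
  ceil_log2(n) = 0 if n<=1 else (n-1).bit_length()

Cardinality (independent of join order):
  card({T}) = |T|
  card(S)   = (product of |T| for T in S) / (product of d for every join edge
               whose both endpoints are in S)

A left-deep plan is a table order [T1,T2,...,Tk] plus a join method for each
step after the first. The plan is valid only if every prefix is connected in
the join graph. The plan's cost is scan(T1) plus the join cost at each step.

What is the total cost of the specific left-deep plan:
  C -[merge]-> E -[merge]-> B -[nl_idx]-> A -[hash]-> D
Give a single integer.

2169920

step 1: scan C: cost=150, card=150
step 2: join E via merge
    card(P join E) = 150*100/(3) = 5000
    cost = 150 + 150*8 + 100*7 + 150 + 100 = 2300
step 3: join B via merge
    card(P join B) = 5000*60/(30) = 10000
    cost = 2300 + 5000*13 + 60*6 + 5000 + 60 = 72720
step 4: join A via nl_idx
    card(P join A) = 10000*500/(5) = 1000000
    cost = 72720 + 10000*9 + 1000000 = 1162720
step 5: join D via hash
    card(P join D) = 1000000*400/(5) = 80000000
    cost = 1162720 + 2*400*9 + 1000000 = 2169920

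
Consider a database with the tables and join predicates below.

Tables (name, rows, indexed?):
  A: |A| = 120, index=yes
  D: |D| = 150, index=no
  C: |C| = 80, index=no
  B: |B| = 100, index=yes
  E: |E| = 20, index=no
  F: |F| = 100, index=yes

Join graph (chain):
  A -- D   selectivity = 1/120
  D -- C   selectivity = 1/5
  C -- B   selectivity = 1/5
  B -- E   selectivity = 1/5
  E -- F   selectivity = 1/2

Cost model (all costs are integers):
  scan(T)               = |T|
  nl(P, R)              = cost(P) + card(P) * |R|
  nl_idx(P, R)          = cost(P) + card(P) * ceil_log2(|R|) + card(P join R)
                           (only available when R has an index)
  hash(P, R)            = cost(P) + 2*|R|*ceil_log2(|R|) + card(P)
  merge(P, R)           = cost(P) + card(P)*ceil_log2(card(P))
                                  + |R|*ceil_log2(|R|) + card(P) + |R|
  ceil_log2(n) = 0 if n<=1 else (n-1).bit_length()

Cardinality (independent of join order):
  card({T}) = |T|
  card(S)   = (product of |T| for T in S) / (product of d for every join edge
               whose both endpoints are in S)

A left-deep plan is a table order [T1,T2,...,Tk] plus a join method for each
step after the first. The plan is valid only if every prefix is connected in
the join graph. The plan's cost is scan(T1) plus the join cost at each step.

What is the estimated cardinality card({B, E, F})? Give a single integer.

Tables in S: B(100), E(20), F(100)
Edges inside S: B-E(d=5), E-F(d=2)
numerator = 100 * 20 * 100 = 200000
denominator = 5 * 2 = 10
card(S) = 200000 / 10 = 20000

20000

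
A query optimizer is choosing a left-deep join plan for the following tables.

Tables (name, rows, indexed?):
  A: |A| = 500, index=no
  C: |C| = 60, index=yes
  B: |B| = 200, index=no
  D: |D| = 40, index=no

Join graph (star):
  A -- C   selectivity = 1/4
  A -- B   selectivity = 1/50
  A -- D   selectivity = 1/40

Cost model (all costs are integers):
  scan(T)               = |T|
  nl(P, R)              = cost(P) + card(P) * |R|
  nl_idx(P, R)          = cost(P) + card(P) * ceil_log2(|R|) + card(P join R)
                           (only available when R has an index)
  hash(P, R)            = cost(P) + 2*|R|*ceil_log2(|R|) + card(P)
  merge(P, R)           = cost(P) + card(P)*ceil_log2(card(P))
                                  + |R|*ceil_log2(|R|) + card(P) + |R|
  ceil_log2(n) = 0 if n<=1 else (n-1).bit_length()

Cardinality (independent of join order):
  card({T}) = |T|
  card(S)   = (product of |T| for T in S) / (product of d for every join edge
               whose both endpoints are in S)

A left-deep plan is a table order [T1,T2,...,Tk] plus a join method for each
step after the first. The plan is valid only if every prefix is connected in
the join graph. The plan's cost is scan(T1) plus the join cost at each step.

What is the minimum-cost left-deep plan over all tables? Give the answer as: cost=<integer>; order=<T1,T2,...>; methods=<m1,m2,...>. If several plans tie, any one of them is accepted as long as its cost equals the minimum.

cost=7900; order=A,D,B,C; methods=hash,hash,hash

Selinger DP (subsets sized 1..n):
  {A}: scan cost=500, card=500
  {C}: scan cost=60, card=60
  {B}: scan cost=200, card=200
  {D}: scan cost=40, card=40
  {AC}: card=7500; try (C,hash)→1720, (A,merge)→5480, (C,merge)→5920, (A,hash)→9120, (C,nl_idx)→11000, (A,nl)→30060 …(+1); best=1720 via (C,hash)
  {AB}: card=2000; try (B,hash)→4200, (A,merge)→7000, (B,merge)→7300, (A,hash)→9400, (A,nl)→100200, (B,nl)→100500; best=4200 via (B,hash)
  {AD}: card=500; try (D,hash)→1480, (A,merge)→5320, (D,merge)→5780, (A,hash)→9080, (A,nl)→20040, (D,nl)→20500; best=1480 via (D,hash)
  {ABC}: card=30000; try (C,hash)→6920, (B,hash)→12420, (C,merge)→28620, (C,nl_idx)→46200, (B,merge)→108520, (C,nl)→124200 …(+1); best=6920 via (C,hash)
  {ACD}: card=7500; try (C,hash)→2700, (C,merge)→6900, (D,hash)→9700, (C,nl_idx)→11980, (C,nl)→31480, (D,merge)→107000 …(+1); best=2700 via (C,hash)
  {ABD}: card=2000; try (B,hash)→5180, (D,hash)→6680, (B,merge)→8280, (D,merge)→28480, (D,nl)→84200, (B,nl)→101480; best=5180 via (B,hash)
  {ABCD}: card=30000; try (C,hash)→7900, (B,hash)→13400, (C,merge)→29600, (D,hash)→37400, (C,nl_idx)→47180, (B,merge)→109500 …(+4); best=7900 via (C,hash)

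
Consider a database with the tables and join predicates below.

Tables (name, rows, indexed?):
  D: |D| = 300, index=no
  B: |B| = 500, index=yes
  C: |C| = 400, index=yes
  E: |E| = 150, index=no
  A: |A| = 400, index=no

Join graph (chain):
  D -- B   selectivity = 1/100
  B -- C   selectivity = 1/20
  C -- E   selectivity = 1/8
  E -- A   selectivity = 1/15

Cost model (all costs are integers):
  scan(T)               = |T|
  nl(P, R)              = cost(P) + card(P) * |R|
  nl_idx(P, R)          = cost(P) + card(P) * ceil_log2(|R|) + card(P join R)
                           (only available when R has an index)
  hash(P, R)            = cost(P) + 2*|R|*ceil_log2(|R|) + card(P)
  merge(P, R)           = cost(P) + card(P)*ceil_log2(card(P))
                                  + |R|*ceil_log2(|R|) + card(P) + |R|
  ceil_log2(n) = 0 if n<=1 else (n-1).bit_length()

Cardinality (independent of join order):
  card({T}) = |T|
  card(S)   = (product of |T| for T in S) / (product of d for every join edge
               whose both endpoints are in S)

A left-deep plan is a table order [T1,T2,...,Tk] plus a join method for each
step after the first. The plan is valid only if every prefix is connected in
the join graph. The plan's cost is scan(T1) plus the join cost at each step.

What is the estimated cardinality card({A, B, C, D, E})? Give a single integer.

15000000

Tables in S: A(400), B(500), C(400), D(300), E(150)
Edges inside S: D-B(d=100), B-C(d=20), C-E(d=8), E-A(d=15)
numerator = 400 * 500 * 400 * 300 * 150 = 3600000000000
denominator = 100 * 20 * 8 * 15 = 240000
card(S) = 3600000000000 / 240000 = 15000000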